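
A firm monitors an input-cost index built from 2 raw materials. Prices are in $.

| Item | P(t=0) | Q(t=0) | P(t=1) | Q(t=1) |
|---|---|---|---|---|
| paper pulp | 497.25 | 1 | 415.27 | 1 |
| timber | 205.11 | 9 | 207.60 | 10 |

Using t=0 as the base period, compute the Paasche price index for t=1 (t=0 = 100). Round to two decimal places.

97.76

Paasche price index uses current-period quantities as weights.
ΣP(t=1)·Q(t=1) = 415.27×1 + 207.60×10 = 415.27 + 2076 = 2491.27
ΣP(t=0)·Q(t=1) = 497.25×1 + 205.11×10 = 497.25 + 2051.1 = 2548.35
Index = 2491.27 / 2548.35 × 100 = 97.7601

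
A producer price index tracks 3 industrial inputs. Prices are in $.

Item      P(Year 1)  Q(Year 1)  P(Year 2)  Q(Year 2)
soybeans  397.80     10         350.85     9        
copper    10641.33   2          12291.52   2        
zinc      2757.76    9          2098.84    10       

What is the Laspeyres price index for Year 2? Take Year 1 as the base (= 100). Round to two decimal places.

93.81

Laspeyres price index uses base-period quantities as weights.
ΣP(Year 2)·Q(Year 1) = 350.85×10 + 12291.52×2 + 2098.84×9 = 3508.5 + 24583.04 + 18889.56 = 46981.1
ΣP(Year 1)·Q(Year 1) = 397.80×10 + 10641.33×2 + 2757.76×9 = 3978 + 21282.66 + 24819.84 = 50080.5
Index = 46981.1 / 50080.5 × 100 = 93.8112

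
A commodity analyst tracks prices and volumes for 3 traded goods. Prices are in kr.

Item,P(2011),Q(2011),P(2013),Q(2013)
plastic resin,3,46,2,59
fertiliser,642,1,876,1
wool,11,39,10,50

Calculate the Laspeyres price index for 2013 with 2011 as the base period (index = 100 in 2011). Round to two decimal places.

112.32

Laspeyres price index uses base-period quantities as weights.
ΣP(2013)·Q(2011) = 2×46 + 876×1 + 10×39 = 92 + 876 + 390 = 1358
ΣP(2011)·Q(2011) = 3×46 + 642×1 + 11×39 = 138 + 642 + 429 = 1209
Index = 1358 / 1209 × 100 = 112.3242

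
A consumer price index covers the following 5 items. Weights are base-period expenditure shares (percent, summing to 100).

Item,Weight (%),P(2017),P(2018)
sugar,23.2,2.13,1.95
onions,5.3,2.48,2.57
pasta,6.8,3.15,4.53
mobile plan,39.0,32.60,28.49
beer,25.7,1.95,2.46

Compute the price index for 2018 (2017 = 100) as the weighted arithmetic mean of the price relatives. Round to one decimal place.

sugar: 23.2 × (1.95/2.13) = 23.2 × 0.915493 = 21.2394
onions: 5.3 × (2.57/2.48) = 5.3 × 1.036290 = 5.4923
pasta: 6.8 × (4.53/3.15) = 6.8 × 1.438095 = 9.7790
mobile plan: 39.0 × (28.49/32.60) = 39.0 × 0.873926 = 34.0831
beer: 25.7 × (2.46/1.95) = 25.7 × 1.261538 = 32.4215
Index = Σ wᵢ·(p₁ᵢ/p₀ᵢ) = 21.2394 + 5.4923 + 9.7790 + 34.0831 + 32.4215 = 103.0155

103.0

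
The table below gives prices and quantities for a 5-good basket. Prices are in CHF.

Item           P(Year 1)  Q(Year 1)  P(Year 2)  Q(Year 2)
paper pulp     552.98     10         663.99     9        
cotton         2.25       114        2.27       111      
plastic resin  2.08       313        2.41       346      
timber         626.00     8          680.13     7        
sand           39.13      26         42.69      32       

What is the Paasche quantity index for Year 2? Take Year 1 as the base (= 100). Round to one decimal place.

92.9

Paasche quantity index uses current-period prices as weights.
ΣP(Year 2)·Q(Year 2) = 663.99×9 + 2.27×111 + 2.41×346 + 680.13×7 + 42.69×32 = 5975.91 + 251.97 + 833.86 + 4760.91 + 1366.08 = 13188.73
ΣP(Year 2)·Q(Year 1) = 663.99×10 + 2.27×114 + 2.41×313 + 680.13×8 + 42.69×26 = 6639.9 + 258.78 + 754.33 + 5441.04 + 1109.94 = 14203.99
Index = 13188.73 / 14203.99 × 100 = 92.8523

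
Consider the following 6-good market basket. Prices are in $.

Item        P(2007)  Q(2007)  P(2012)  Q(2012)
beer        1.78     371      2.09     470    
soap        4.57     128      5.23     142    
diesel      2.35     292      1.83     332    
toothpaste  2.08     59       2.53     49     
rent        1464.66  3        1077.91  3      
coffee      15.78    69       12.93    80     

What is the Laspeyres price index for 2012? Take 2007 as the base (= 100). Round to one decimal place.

83.0

Laspeyres price index uses base-period quantities as weights.
ΣP(2012)·Q(2007) = 2.09×371 + 5.23×128 + 1.83×292 + 2.53×59 + 1077.91×3 + 12.93×69 = 775.39 + 669.44 + 534.36 + 149.27 + 3233.73 + 892.17 = 6254.36
ΣP(2007)·Q(2007) = 1.78×371 + 4.57×128 + 2.35×292 + 2.08×59 + 1464.66×3 + 15.78×69 = 660.38 + 584.96 + 686.2 + 122.72 + 4393.98 + 1088.82 = 7537.06
Index = 6254.36 / 7537.06 × 100 = 82.9814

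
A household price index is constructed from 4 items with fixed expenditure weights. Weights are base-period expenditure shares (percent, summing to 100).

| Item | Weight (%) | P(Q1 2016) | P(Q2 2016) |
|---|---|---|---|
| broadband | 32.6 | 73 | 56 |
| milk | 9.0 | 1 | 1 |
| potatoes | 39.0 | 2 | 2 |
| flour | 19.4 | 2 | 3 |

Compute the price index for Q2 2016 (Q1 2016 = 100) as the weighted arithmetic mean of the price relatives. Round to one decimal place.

broadband: 32.6 × (56/73) = 32.6 × 0.767123 = 25.0082
milk: 9.0 × (1/1) = 9.0 × 1.000000 = 9.0000
potatoes: 39.0 × (2/2) = 39.0 × 1.000000 = 39.0000
flour: 19.4 × (3/2) = 19.4 × 1.500000 = 29.1000
Index = Σ wᵢ·(p₁ᵢ/p₀ᵢ) = 25.0082 + 9.0000 + 39.0000 + 29.1000 = 102.1082

102.1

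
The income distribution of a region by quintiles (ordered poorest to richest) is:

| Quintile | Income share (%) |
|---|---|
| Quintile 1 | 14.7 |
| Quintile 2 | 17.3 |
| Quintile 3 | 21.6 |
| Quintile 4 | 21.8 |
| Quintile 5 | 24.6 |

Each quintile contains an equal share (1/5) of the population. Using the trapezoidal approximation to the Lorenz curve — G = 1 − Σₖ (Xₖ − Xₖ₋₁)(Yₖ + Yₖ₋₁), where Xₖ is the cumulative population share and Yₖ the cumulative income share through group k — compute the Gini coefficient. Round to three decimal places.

0.097

Cumulative income shares Yₖ: 0.1470, 0.3200, 0.5360, 0.7540, 1.0000
Σ (Xₖ−Xₖ₋₁)(Yₖ+Yₖ₋₁) = (1/5)(0.1470+0.0000) + (1/5)(0.3200+0.1470) + (1/5)(0.5360+0.3200) + (1/5)(0.7540+0.5360) + (1/5)(1.0000+0.7540)
  = 0.0294 + 0.0934 + 0.1712 + 0.2580 + 0.3508 = 0.9028
G = 1 − 0.9028 = 0.0972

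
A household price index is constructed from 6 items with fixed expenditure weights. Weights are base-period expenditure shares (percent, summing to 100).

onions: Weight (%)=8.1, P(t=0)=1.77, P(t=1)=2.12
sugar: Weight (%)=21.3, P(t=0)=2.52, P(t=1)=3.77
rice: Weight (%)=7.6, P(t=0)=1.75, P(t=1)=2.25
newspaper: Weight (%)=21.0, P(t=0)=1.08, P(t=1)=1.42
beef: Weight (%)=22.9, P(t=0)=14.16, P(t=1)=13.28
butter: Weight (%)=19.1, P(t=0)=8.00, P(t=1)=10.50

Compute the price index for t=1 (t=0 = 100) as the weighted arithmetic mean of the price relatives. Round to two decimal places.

onions: 8.1 × (2.12/1.77) = 8.1 × 1.197740 = 9.7017
sugar: 21.3 × (3.77/2.52) = 21.3 × 1.496032 = 31.8655
rice: 7.6 × (2.25/1.75) = 7.6 × 1.285714 = 9.7714
newspaper: 21.0 × (1.42/1.08) = 21.0 × 1.314815 = 27.6111
beef: 22.9 × (13.28/14.16) = 22.9 × 0.937853 = 21.4768
butter: 19.1 × (10.50/8.00) = 19.1 × 1.312500 = 25.0688
Index = Σ wᵢ·(p₁ᵢ/p₀ᵢ) = 9.7017 + 31.8655 + 9.7714 + 27.6111 + 21.4768 + 25.0688 = 125.4953

125.50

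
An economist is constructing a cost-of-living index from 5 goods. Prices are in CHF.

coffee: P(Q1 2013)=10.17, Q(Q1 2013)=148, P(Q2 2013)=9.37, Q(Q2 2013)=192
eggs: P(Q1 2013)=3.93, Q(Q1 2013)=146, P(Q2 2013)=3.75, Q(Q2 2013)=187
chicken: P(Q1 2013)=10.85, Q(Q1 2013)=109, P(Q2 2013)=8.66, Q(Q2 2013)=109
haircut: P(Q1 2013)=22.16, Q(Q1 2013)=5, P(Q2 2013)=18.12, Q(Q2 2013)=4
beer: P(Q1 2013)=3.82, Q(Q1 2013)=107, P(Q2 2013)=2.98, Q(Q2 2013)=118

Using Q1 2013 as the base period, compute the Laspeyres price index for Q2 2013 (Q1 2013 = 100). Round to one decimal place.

Laspeyres price index uses base-period quantities as weights.
ΣP(Q2 2013)·Q(Q1 2013) = 9.37×148 + 3.75×146 + 8.66×109 + 18.12×5 + 2.98×107 = 1386.76 + 547.5 + 943.94 + 90.6 + 318.86 = 3287.66
ΣP(Q1 2013)·Q(Q1 2013) = 10.17×148 + 3.93×146 + 10.85×109 + 22.16×5 + 3.82×107 = 1505.16 + 573.78 + 1182.65 + 110.8 + 408.74 = 3781.13
Index = 3287.66 / 3781.13 × 100 = 86.9491

86.9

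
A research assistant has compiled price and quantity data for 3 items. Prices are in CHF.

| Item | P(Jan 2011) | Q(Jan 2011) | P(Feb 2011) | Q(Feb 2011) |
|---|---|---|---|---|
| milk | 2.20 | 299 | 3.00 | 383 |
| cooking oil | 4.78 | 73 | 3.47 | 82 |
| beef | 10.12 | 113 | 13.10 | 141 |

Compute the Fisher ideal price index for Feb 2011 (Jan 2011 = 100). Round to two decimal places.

122.80

Laspeyres component (base-period weights):
ΣP(Feb 2011)Q(Jan 2011) = 3.00×299 + 3.47×73 + 13.10×113 = 897 + 253.31 + 1480.3 = 2630.61
ΣP(Jan 2011)Q(Jan 2011) = 2.20×299 + 4.78×73 + 10.12×113 = 657.8 + 348.94 + 1143.56 = 2150.3
L = 2630.61 / 2150.3 × 100 = 122.3369
Paasche component (current-period weights):
ΣP(Feb 2011)Q(Feb 2011) = 3.00×383 + 3.47×82 + 13.10×141 = 1149 + 284.54 + 1847.1 = 3280.64
ΣP(Jan 2011)Q(Feb 2011) = 2.20×383 + 4.78×82 + 10.12×141 = 842.6 + 391.96 + 1426.92 = 2661.48
P = 3280.64 / 2661.48 × 100 = 123.2637
Fisher = √(L × P) = √(122.3369 × 123.2637) = 122.7994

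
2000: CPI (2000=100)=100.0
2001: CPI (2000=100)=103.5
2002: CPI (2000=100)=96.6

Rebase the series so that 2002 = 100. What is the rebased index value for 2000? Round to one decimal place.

Rebased(2000) = 100.0 / 96.6 × 100 = 103.5197

103.5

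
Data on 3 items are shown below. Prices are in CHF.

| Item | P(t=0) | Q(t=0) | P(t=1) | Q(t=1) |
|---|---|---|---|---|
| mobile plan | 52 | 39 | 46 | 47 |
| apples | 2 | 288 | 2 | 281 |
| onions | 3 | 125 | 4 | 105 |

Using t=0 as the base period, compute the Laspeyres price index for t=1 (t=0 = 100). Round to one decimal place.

96.3

Laspeyres price index uses base-period quantities as weights.
ΣP(t=1)·Q(t=0) = 46×39 + 2×288 + 4×125 = 1794 + 576 + 500 = 2870
ΣP(t=0)·Q(t=0) = 52×39 + 2×288 + 3×125 = 2028 + 576 + 375 = 2979
Index = 2870 / 2979 × 100 = 96.3411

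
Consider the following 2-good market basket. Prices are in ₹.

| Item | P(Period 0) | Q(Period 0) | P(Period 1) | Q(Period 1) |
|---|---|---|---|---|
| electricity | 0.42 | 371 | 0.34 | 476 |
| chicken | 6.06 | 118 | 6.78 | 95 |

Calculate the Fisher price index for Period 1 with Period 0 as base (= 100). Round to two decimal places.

105.12

Laspeyres component (base-period weights):
ΣP(Period 1)Q(Period 0) = 0.34×371 + 6.78×118 = 126.14 + 800.04 = 926.18
ΣP(Period 0)Q(Period 0) = 0.42×371 + 6.06×118 = 155.82 + 715.08 = 870.9
L = 926.18 / 870.9 × 100 = 106.3475
Paasche component (current-period weights):
ΣP(Period 1)Q(Period 1) = 0.34×476 + 6.78×95 = 161.84 + 644.1 = 805.94
ΣP(Period 0)Q(Period 1) = 0.42×476 + 6.06×95 = 199.92 + 575.7 = 775.62
P = 805.94 / 775.62 × 100 = 103.9091
Fisher = √(L × P) = √(106.3475 × 103.9091) = 105.1212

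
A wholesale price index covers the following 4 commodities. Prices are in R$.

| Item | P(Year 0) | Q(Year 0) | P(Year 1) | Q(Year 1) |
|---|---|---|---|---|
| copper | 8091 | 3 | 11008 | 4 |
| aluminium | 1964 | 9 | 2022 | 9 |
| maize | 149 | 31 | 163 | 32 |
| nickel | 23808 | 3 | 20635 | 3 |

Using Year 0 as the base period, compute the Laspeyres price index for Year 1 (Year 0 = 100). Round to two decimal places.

100.16

Laspeyres price index uses base-period quantities as weights.
ΣP(Year 1)·Q(Year 0) = 11008×3 + 2022×9 + 163×31 + 20635×3 = 33024 + 18198 + 5053 + 61905 = 118180
ΣP(Year 0)·Q(Year 0) = 8091×3 + 1964×9 + 149×31 + 23808×3 = 24273 + 17676 + 4619 + 71424 = 117992
Index = 118180 / 117992 × 100 = 100.1593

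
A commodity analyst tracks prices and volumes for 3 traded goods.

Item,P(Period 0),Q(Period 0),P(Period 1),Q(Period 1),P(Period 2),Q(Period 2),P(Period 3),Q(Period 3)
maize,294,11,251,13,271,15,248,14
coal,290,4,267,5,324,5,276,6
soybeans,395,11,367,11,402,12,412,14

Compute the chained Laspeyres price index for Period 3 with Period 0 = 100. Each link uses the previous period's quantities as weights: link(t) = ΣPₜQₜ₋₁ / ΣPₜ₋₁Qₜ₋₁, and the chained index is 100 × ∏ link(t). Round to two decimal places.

95.29

Link Period 0→Period 1:
ΣP(Period 1)Q(Period 0) = 251×11 + 267×4 + 367×11 = 2761 + 1068 + 4037 = 7866
ΣP(Period 0)Q(Period 0) = 294×11 + 290×4 + 395×11 = 3234 + 1160 + 4345 = 8739
link = 7866/8739 = 0.900103
Link Period 1→Period 2:
ΣP(Period 2)Q(Period 1) = 271×13 + 324×5 + 402×11 = 3523 + 1620 + 4422 = 9565
ΣP(Period 1)Q(Period 1) = 251×13 + 267×5 + 367×11 = 3263 + 1335 + 4037 = 8635
link = 9565/8635 = 1.107701
Link Period 2→Period 3:
ΣP(Period 3)Q(Period 2) = 248×15 + 276×5 + 412×12 = 3720 + 1380 + 4944 = 10044
ΣP(Period 2)Q(Period 2) = 271×15 + 324×5 + 402×12 = 4065 + 1620 + 4824 = 10509
link = 10044/10509 = 0.955752
Chained index = 100 × 0.900103 × 1.107701 × 0.955752 = 95.2928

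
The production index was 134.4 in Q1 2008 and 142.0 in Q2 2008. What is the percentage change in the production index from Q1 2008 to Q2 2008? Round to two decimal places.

Change = (142.0 − 134.4) / 134.4 × 100
       = 7.6 / 134.4 × 100 = 5.6548%

5.65%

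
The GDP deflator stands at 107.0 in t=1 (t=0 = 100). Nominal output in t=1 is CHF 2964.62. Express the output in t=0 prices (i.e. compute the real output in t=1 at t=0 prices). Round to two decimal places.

Real = Nominal ÷ (Index/100) = 2964.62 ÷ (107.0/100)
     = 2964.62 ÷ 1.070 = 2770.6729

2770.67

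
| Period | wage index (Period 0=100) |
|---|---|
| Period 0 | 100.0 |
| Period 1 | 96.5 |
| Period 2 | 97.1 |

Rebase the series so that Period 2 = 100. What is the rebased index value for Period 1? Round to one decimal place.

Rebased(Period 1) = 96.5 / 97.1 × 100 = 99.3821

99.4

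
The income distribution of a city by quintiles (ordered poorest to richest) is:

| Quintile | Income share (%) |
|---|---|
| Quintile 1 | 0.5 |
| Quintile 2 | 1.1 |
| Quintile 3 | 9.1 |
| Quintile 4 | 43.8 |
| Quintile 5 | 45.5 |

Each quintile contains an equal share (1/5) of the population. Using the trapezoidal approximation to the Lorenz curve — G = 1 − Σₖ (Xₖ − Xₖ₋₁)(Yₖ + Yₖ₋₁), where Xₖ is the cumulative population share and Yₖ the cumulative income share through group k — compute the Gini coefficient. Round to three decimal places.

0.531

Cumulative income shares Yₖ: 0.0050, 0.0160, 0.1070, 0.5450, 1.0000
Σ (Xₖ−Xₖ₋₁)(Yₖ+Yₖ₋₁) = (1/5)(0.0050+0.0000) + (1/5)(0.0160+0.0050) + (1/5)(0.1070+0.0160) + (1/5)(0.5450+0.1070) + (1/5)(1.0000+0.5450)
  = 0.0010 + 0.0042 + 0.0246 + 0.1304 + 0.3090 = 0.4692
G = 1 − 0.4692 = 0.5308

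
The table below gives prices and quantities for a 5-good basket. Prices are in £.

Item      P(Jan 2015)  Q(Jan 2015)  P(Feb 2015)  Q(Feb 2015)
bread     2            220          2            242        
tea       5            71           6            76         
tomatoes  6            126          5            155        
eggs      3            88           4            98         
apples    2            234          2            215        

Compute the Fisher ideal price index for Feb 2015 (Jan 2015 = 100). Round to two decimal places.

Laspeyres component (base-period weights):
ΣP(Feb 2015)Q(Jan 2015) = 2×220 + 6×71 + 5×126 + 4×88 + 2×234 = 440 + 426 + 630 + 352 + 468 = 2316
ΣP(Jan 2015)Q(Jan 2015) = 2×220 + 5×71 + 6×126 + 3×88 + 2×234 = 440 + 355 + 756 + 264 + 468 = 2283
L = 2316 / 2283 × 100 = 101.4455
Paasche component (current-period weights):
ΣP(Feb 2015)Q(Feb 2015) = 2×242 + 6×76 + 5×155 + 4×98 + 2×215 = 484 + 456 + 775 + 392 + 430 = 2537
ΣP(Jan 2015)Q(Feb 2015) = 2×242 + 5×76 + 6×155 + 3×98 + 2×215 = 484 + 380 + 930 + 294 + 430 = 2518
P = 2537 / 2518 × 100 = 100.7546
Fisher = √(L × P) = √(101.4455 × 100.7546) = 101.0994

101.10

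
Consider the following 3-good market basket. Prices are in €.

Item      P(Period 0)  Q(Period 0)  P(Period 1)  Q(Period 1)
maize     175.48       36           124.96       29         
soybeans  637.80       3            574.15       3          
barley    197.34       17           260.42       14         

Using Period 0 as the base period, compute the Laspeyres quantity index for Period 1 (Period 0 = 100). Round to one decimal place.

84.3

Laspeyres quantity index uses base-period prices as weights.
ΣP(Period 0)·Q(Period 1) = 175.48×29 + 637.80×3 + 197.34×14 = 5088.92 + 1913.4 + 2762.76 = 9765.08
ΣP(Period 0)·Q(Period 0) = 175.48×36 + 637.80×3 + 197.34×17 = 6317.28 + 1913.4 + 3354.78 = 11585.46
Index = 9765.08 / 11585.46 × 100 = 84.2874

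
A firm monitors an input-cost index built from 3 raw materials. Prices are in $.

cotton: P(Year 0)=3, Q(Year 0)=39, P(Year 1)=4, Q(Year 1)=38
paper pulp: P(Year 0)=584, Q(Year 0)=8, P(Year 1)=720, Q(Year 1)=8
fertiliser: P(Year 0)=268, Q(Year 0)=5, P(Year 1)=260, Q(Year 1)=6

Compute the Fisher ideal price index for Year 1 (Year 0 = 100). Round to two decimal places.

117.30

Laspeyres component (base-period weights):
ΣP(Year 1)Q(Year 0) = 4×39 + 720×8 + 260×5 = 156 + 5760 + 1300 = 7216
ΣP(Year 0)Q(Year 0) = 3×39 + 584×8 + 268×5 = 117 + 4672 + 1340 = 6129
L = 7216 / 6129 × 100 = 117.7354
Paasche component (current-period weights):
ΣP(Year 1)Q(Year 1) = 4×38 + 720×8 + 260×6 = 152 + 5760 + 1560 = 7472
ΣP(Year 0)Q(Year 1) = 3×38 + 584×8 + 268×6 = 114 + 4672 + 1608 = 6394
P = 7472 / 6394 × 100 = 116.8596
Fisher = √(L × P) = √(117.7354 × 116.8596) = 117.2966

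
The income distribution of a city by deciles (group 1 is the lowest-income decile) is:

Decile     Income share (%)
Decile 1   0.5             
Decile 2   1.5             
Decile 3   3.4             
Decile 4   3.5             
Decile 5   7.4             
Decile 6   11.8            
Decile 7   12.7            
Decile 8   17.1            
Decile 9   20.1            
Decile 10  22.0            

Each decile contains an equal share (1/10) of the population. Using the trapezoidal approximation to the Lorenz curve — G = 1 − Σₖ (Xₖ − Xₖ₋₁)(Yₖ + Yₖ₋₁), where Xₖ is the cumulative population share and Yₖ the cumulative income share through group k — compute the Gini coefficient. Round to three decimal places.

0.424

Cumulative income shares Yₖ: 0.0050, 0.0200, 0.0540, 0.0890, 0.1630, 0.2810, 0.4080, 0.5790, 0.7800, 1.0000
Σ (Xₖ−Xₖ₋₁)(Yₖ+Yₖ₋₁) = (1/10)(0.0050+0.0000) + (1/10)(0.0200+0.0050) + (1/10)(0.0540+0.0200) + (1/10)(0.0890+0.0540) + (1/10)(0.1630+0.0890) + (1/10)(0.2810+0.1630) + (1/10)(0.4080+0.2810) + (1/10)(0.5790+0.4080) + (1/10)(0.7800+0.5790) + (1/10)(1.0000+0.7800)
  = 0.0005 + 0.0025 + 0.0074 + 0.0143 + 0.0252 + 0.0444 + 0.0689 + 0.0987 + 0.1359 + 0.1780 = 0.5758
G = 1 − 0.5758 = 0.4242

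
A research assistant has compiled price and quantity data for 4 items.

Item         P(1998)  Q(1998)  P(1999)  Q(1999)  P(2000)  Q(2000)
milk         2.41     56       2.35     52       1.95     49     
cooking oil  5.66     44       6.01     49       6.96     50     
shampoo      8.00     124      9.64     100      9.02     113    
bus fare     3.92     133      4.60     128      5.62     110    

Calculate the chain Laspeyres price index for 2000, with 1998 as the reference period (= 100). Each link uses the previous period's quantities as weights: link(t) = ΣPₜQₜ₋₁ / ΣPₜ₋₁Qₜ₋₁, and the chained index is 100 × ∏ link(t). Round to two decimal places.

121.68

Link 1998→1999:
ΣP(1999)Q(1998) = 2.35×56 + 6.01×44 + 9.64×124 + 4.60×133 = 131.6 + 264.44 + 1195.36 + 611.8 = 2203.2
ΣP(1998)Q(1998) = 2.41×56 + 5.66×44 + 8.00×124 + 3.92×133 = 134.96 + 249.04 + 992 + 521.36 = 1897.36
link = 2203.2/1897.36 = 1.161192
Link 1999→2000:
ΣP(2000)Q(1999) = 1.95×52 + 6.96×49 + 9.02×100 + 5.62×128 = 101.4 + 341.04 + 902 + 719.36 = 2063.8
ΣP(1999)Q(1999) = 2.35×52 + 6.01×49 + 9.64×100 + 4.60×128 = 122.2 + 294.49 + 964 + 588.8 = 1969.49
link = 2063.8/1969.49 = 1.047885
Chained index = 100 × 1.161192 × 1.047885 = 121.6797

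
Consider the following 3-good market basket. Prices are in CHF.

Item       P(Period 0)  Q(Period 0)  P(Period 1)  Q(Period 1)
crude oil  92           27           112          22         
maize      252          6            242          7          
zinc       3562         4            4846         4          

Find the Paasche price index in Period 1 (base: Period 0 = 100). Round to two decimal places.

130.53

Paasche price index uses current-period quantities as weights.
ΣP(Period 1)·Q(Period 1) = 112×22 + 242×7 + 4846×4 = 2464 + 1694 + 19384 = 23542
ΣP(Period 0)·Q(Period 1) = 92×22 + 252×7 + 3562×4 = 2024 + 1764 + 14248 = 18036
Index = 23542 / 18036 × 100 = 130.5278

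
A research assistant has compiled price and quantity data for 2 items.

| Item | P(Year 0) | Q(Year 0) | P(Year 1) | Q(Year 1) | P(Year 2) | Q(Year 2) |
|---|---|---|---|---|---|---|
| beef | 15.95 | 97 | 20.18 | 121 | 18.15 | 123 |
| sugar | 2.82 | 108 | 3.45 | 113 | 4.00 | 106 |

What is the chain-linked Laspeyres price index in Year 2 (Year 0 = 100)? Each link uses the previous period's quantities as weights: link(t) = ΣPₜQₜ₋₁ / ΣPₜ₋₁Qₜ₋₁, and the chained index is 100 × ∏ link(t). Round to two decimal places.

Link Year 0→Year 1:
ΣP(Year 1)Q(Year 0) = 20.18×97 + 3.45×108 = 1957.46 + 372.6 = 2330.06
ΣP(Year 0)Q(Year 0) = 15.95×97 + 2.82×108 = 1547.15 + 304.56 = 1851.71
link = 2330.06/1851.71 = 1.258329
Link Year 1→Year 2:
ΣP(Year 2)Q(Year 1) = 18.15×121 + 4.00×113 = 2196.15 + 452 = 2648.15
ΣP(Year 1)Q(Year 1) = 20.18×121 + 3.45×113 = 2441.78 + 389.85 = 2831.63
link = 2648.15/2831.63 = 0.935203
Chained index = 100 × 1.258329 × 0.935203 = 117.6793

117.68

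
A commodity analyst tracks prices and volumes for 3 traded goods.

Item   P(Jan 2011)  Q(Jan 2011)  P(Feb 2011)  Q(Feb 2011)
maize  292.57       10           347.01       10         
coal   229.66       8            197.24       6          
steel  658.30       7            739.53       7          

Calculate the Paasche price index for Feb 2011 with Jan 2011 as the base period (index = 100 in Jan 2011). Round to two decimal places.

Paasche price index uses current-period quantities as weights.
ΣP(Feb 2011)·Q(Feb 2011) = 347.01×10 + 197.24×6 + 739.53×7 = 3470.1 + 1183.44 + 5176.71 = 9830.25
ΣP(Jan 2011)·Q(Feb 2011) = 292.57×10 + 229.66×6 + 658.30×7 = 2925.7 + 1377.96 + 4608.1 = 8911.76
Index = 9830.25 / 8911.76 × 100 = 110.3065

110.31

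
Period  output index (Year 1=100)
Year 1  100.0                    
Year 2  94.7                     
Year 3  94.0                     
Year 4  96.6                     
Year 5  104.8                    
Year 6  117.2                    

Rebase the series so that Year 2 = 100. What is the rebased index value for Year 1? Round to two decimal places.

Rebased(Year 1) = 100.0 / 94.7 × 100 = 105.5966

105.60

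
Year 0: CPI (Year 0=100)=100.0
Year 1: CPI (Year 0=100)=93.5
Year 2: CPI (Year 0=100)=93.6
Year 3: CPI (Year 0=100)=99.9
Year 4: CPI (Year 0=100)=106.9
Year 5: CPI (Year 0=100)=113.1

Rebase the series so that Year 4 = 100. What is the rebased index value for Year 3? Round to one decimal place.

93.5

Rebased(Year 3) = 99.9 / 106.9 × 100 = 93.4518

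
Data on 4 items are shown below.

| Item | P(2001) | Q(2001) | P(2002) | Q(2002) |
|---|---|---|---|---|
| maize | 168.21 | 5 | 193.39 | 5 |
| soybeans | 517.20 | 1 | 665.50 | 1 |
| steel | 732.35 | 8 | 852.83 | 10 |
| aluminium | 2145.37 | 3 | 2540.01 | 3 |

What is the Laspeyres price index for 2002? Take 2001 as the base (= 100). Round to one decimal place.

Laspeyres price index uses base-period quantities as weights.
ΣP(2002)·Q(2001) = 193.39×5 + 665.50×1 + 852.83×8 + 2540.01×3 = 966.95 + 665.5 + 6822.64 + 7620.03 = 16075.12
ΣP(2001)·Q(2001) = 168.21×5 + 517.20×1 + 732.35×8 + 2145.37×3 = 841.05 + 517.2 + 5858.8 + 6436.11 = 13653.16
Index = 16075.12 / 13653.16 × 100 = 117.7392

117.7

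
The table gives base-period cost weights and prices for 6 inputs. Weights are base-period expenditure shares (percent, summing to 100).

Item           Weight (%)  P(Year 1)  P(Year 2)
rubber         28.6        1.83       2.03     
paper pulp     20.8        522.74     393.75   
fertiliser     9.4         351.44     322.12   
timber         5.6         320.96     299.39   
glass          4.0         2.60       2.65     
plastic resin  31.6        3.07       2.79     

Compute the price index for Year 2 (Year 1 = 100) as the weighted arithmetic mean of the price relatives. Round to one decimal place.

rubber: 28.6 × (2.03/1.83) = 28.6 × 1.109290 = 31.7257
paper pulp: 20.8 × (393.75/522.74) = 20.8 × 0.753243 = 15.6674
fertiliser: 9.4 × (322.12/351.44) = 9.4 × 0.916572 = 8.6158
timber: 5.6 × (299.39/320.96) = 5.6 × 0.932795 = 5.2237
glass: 4.0 × (2.65/2.60) = 4.0 × 1.019231 = 4.0769
plastic resin: 31.6 × (2.79/3.07) = 31.6 × 0.908795 = 28.7179
Index = Σ wᵢ·(p₁ᵢ/p₀ᵢ) = 31.7257 + 15.6674 + 8.6158 + 5.2237 + 4.0769 + 28.7179 = 94.0274

94.0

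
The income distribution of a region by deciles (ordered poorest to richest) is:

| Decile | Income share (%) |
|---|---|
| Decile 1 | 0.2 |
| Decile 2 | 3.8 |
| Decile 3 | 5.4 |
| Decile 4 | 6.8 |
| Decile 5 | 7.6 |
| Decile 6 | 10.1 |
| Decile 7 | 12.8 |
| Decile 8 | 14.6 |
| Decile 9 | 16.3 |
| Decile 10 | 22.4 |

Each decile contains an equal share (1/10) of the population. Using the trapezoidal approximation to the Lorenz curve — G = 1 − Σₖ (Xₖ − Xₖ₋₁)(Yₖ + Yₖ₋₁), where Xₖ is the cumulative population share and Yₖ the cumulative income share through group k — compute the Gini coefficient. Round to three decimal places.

0.354

Cumulative income shares Yₖ: 0.0020, 0.0400, 0.0940, 0.1620, 0.2380, 0.3390, 0.4670, 0.6130, 0.7760, 1.0000
Σ (Xₖ−Xₖ₋₁)(Yₖ+Yₖ₋₁) = (1/10)(0.0020+0.0000) + (1/10)(0.0400+0.0020) + (1/10)(0.0940+0.0400) + (1/10)(0.1620+0.0940) + (1/10)(0.2380+0.1620) + (1/10)(0.3390+0.2380) + (1/10)(0.4670+0.3390) + (1/10)(0.6130+0.4670) + (1/10)(0.7760+0.6130) + (1/10)(1.0000+0.7760)
  = 0.0002 + 0.0042 + 0.0134 + 0.0256 + 0.0400 + 0.0577 + 0.0806 + 0.1080 + 0.1389 + 0.1776 = 0.6462
G = 1 − 0.6462 = 0.3538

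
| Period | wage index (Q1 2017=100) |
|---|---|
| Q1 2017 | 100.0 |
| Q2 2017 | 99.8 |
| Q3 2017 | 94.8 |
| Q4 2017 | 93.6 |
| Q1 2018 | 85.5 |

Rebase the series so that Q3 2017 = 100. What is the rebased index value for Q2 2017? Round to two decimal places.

105.27

Rebased(Q2 2017) = 99.8 / 94.8 × 100 = 105.2743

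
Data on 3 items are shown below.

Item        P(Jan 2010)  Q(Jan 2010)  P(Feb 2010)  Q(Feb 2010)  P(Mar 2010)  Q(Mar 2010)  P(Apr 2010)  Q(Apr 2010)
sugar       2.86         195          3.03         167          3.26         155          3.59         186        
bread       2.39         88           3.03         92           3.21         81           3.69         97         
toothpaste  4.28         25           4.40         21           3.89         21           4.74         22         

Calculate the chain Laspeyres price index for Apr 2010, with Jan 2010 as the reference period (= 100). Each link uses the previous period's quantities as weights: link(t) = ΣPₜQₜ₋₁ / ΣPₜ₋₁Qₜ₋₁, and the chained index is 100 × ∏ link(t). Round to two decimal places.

130.94

Link Jan 2010→Feb 2010:
ΣP(Feb 2010)Q(Jan 2010) = 3.03×195 + 3.03×88 + 4.40×25 = 590.85 + 266.64 + 110 = 967.49
ΣP(Jan 2010)Q(Jan 2010) = 2.86×195 + 2.39×88 + 4.28×25 = 557.7 + 210.32 + 107 = 875.02
link = 967.49/875.02 = 1.105678
Link Feb 2010→Mar 2010:
ΣP(Mar 2010)Q(Feb 2010) = 3.26×167 + 3.21×92 + 3.89×21 = 544.42 + 295.32 + 81.69 = 921.43
ΣP(Feb 2010)Q(Feb 2010) = 3.03×167 + 3.03×92 + 4.40×21 = 506.01 + 278.76 + 92.4 = 877.17
link = 921.43/877.17 = 1.050458
Link Mar 2010→Apr 2010:
ΣP(Apr 2010)Q(Mar 2010) = 3.59×155 + 3.69×81 + 4.74×21 = 556.45 + 298.89 + 99.54 = 954.88
ΣP(Mar 2010)Q(Mar 2010) = 3.26×155 + 3.21×81 + 3.89×21 = 505.3 + 260.01 + 81.69 = 847
link = 954.88/847 = 1.127367
Chained index = 100 × 1.105678 × 1.050458 × 1.127367 = 130.9400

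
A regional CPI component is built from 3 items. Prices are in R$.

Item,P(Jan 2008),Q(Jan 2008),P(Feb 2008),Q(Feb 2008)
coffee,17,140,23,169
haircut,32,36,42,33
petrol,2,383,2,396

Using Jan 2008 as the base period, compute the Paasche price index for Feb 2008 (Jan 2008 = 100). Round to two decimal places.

128.47

Paasche price index uses current-period quantities as weights.
ΣP(Feb 2008)·Q(Feb 2008) = 23×169 + 42×33 + 2×396 = 3887 + 1386 + 792 = 6065
ΣP(Jan 2008)·Q(Feb 2008) = 17×169 + 32×33 + 2×396 = 2873 + 1056 + 792 = 4721
Index = 6065 / 4721 × 100 = 128.4685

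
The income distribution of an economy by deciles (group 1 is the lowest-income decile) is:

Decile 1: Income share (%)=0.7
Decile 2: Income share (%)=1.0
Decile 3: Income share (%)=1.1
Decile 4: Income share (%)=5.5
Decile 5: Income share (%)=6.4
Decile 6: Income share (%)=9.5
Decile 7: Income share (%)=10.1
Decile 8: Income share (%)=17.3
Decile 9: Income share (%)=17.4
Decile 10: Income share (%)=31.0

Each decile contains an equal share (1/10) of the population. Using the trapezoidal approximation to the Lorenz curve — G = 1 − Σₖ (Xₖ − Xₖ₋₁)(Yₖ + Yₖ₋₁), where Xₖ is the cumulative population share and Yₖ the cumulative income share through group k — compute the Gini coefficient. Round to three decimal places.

Cumulative income shares Yₖ: 0.0070, 0.0170, 0.0280, 0.0830, 0.1470, 0.2420, 0.3430, 0.5160, 0.6900, 1.0000
Σ (Xₖ−Xₖ₋₁)(Yₖ+Yₖ₋₁) = (1/10)(0.0070+0.0000) + (1/10)(0.0170+0.0070) + (1/10)(0.0280+0.0170) + (1/10)(0.0830+0.0280) + (1/10)(0.1470+0.0830) + (1/10)(0.2420+0.1470) + (1/10)(0.3430+0.2420) + (1/10)(0.5160+0.3430) + (1/10)(0.6900+0.5160) + (1/10)(1.0000+0.6900)
  = 0.0007 + 0.0024 + 0.0045 + 0.0111 + 0.0230 + 0.0389 + 0.0585 + 0.0859 + 0.1206 + 0.1690 = 0.5146
G = 1 − 0.5146 = 0.4854

0.485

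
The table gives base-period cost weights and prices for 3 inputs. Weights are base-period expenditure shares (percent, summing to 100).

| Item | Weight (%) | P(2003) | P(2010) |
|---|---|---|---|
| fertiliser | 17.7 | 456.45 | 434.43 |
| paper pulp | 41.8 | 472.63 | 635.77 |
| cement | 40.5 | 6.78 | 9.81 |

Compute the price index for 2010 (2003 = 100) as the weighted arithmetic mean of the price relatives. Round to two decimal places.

fertiliser: 17.7 × (434.43/456.45) = 17.7 × 0.951758 = 16.8461
paper pulp: 41.8 × (635.77/472.63) = 41.8 × 1.345175 = 56.2283
cement: 40.5 × (9.81/6.78) = 40.5 × 1.446903 = 58.5996
Index = Σ wᵢ·(p₁ᵢ/p₀ᵢ) = 16.8461 + 56.2283 + 58.5996 = 131.6740

131.67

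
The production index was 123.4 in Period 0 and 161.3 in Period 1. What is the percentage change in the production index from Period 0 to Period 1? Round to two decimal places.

Change = (161.3 − 123.4) / 123.4 × 100
       = 37.9 / 123.4 × 100 = 30.7131%

30.71%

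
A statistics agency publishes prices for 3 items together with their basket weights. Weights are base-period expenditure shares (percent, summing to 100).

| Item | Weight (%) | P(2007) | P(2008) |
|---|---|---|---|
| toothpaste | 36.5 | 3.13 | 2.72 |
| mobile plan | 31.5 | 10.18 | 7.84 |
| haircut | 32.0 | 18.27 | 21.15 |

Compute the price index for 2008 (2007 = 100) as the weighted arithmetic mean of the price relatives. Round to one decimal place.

toothpaste: 36.5 × (2.72/3.13) = 36.5 × 0.869010 = 31.7188
mobile plan: 31.5 × (7.84/10.18) = 31.5 × 0.770138 = 24.2593
haircut: 32.0 × (21.15/18.27) = 32.0 × 1.157635 = 37.0443
Index = Σ wᵢ·(p₁ᵢ/p₀ᵢ) = 31.7188 + 24.2593 + 37.0443 = 93.0225

93.0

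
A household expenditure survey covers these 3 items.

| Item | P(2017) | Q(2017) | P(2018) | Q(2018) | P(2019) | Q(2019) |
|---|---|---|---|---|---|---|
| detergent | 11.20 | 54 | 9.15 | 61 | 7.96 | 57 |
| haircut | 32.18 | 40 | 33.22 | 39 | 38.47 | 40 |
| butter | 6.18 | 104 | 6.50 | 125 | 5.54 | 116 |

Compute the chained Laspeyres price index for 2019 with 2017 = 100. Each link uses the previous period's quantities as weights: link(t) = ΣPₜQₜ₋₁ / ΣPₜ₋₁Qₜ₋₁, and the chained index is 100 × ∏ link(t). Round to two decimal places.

99.04

Link 2017→2018:
ΣP(2018)Q(2017) = 9.15×54 + 33.22×40 + 6.50×104 = 494.1 + 1328.8 + 676 = 2498.9
ΣP(2017)Q(2017) = 11.20×54 + 32.18×40 + 6.18×104 = 604.8 + 1287.2 + 642.72 = 2534.72
link = 2498.9/2534.72 = 0.985868
Link 2018→2019:
ΣP(2019)Q(2018) = 7.96×61 + 38.47×39 + 5.54×125 = 485.56 + 1500.33 + 692.5 = 2678.39
ΣP(2018)Q(2018) = 9.15×61 + 33.22×39 + 6.50×125 = 558.15 + 1295.58 + 812.5 = 2666.23
link = 2678.39/2666.23 = 1.004561
Chained index = 100 × 0.985868 × 1.004561 = 99.0365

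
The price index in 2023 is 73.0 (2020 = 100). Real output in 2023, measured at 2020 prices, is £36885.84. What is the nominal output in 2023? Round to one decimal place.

Nominal = Real × (Index/100) = 36885.84 × (73.0/100)
        = 36885.84 × 0.730 = 26926.6632

26926.7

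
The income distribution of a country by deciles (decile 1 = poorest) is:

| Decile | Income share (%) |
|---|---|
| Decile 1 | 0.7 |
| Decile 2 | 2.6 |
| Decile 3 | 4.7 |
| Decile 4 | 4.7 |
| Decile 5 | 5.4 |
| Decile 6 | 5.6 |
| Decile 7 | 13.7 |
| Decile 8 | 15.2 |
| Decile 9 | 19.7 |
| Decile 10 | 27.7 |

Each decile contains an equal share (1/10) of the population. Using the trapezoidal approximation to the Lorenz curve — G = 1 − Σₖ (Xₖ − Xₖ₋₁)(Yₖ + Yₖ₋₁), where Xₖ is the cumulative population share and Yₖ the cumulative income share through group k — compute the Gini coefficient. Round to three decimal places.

Cumulative income shares Yₖ: 0.0070, 0.0330, 0.0800, 0.1270, 0.1810, 0.2370, 0.3740, 0.5260, 0.7230, 1.0000
Σ (Xₖ−Xₖ₋₁)(Yₖ+Yₖ₋₁) = (1/10)(0.0070+0.0000) + (1/10)(0.0330+0.0070) + (1/10)(0.0800+0.0330) + (1/10)(0.1270+0.0800) + (1/10)(0.1810+0.1270) + (1/10)(0.2370+0.1810) + (1/10)(0.3740+0.2370) + (1/10)(0.5260+0.3740) + (1/10)(0.7230+0.5260) + (1/10)(1.0000+0.7230)
  = 0.0007 + 0.0040 + 0.0113 + 0.0207 + 0.0308 + 0.0418 + 0.0611 + 0.0900 + 0.1249 + 0.1723 = 0.5576
G = 1 − 0.5576 = 0.4424

0.442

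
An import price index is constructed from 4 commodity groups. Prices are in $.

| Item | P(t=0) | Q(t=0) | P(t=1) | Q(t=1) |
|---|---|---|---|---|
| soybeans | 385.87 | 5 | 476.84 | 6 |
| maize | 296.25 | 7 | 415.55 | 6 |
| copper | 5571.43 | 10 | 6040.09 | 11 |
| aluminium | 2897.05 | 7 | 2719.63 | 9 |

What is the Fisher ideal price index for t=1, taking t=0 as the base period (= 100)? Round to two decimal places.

105.59

Laspeyres component (base-period weights):
ΣP(t=1)Q(t=0) = 476.84×5 + 415.55×7 + 6040.09×10 + 2719.63×7 = 2384.2 + 2908.85 + 60400.9 + 19037.41 = 84731.36
ΣP(t=0)Q(t=0) = 385.87×5 + 296.25×7 + 5571.43×10 + 2897.05×7 = 1929.35 + 2073.75 + 55714.3 + 20279.35 = 79996.75
L = 84731.36 / 79996.75 × 100 = 105.9185
Paasche component (current-period weights):
ΣP(t=1)Q(t=1) = 476.84×6 + 415.55×6 + 6040.09×11 + 2719.63×9 = 2861.04 + 2493.3 + 66440.99 + 24476.67 = 96272
ΣP(t=0)Q(t=1) = 385.87×6 + 296.25×6 + 5571.43×11 + 2897.05×9 = 2315.22 + 1777.5 + 61285.73 + 26073.45 = 91451.9
P = 96272 / 91451.9 × 100 = 105.2706
Fisher = √(L × P) = √(105.9185 × 105.2706) = 105.5941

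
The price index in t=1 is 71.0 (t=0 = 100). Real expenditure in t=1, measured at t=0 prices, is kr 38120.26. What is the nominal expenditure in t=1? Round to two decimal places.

27065.38

Nominal = Real × (Index/100) = 38120.26 × (71.0/100)
        = 38120.26 × 0.710 = 27065.3846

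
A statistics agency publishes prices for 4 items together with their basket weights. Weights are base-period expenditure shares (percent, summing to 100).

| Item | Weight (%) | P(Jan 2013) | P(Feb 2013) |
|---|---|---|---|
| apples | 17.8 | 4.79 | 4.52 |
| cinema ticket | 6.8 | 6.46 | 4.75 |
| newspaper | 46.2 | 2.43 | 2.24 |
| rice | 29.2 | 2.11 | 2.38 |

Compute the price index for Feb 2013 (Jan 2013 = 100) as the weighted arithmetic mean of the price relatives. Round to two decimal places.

apples: 17.8 × (4.52/4.79) = 17.8 × 0.943633 = 16.7967
cinema ticket: 6.8 × (4.75/6.46) = 6.8 × 0.735294 = 5.0000
newspaper: 46.2 × (2.24/2.43) = 46.2 × 0.921811 = 42.5877
rice: 29.2 × (2.38/2.11) = 29.2 × 1.127962 = 32.9365
Index = Σ wᵢ·(p₁ᵢ/p₀ᵢ) = 16.7967 + 5.0000 + 42.5877 + 32.9365 = 97.3208

97.32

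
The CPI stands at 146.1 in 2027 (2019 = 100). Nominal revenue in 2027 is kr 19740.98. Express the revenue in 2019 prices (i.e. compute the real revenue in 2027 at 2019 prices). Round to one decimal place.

Real = Nominal ÷ (Index/100) = 19740.98 ÷ (146.1/100)
     = 19740.98 ÷ 1.461 = 13511.9644

13512.0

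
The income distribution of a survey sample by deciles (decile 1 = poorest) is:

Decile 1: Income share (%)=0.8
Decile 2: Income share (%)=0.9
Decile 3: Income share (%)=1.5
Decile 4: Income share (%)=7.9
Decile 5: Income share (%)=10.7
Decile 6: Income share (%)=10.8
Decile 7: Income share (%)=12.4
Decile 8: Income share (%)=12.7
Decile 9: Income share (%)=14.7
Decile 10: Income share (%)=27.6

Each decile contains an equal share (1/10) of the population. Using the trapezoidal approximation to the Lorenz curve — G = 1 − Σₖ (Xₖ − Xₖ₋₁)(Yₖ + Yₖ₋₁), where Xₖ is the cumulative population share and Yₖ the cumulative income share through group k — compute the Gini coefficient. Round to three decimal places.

0.407

Cumulative income shares Yₖ: 0.0080, 0.0170, 0.0320, 0.1110, 0.2180, 0.3260, 0.4500, 0.5770, 0.7240, 1.0000
Σ (Xₖ−Xₖ₋₁)(Yₖ+Yₖ₋₁) = (1/10)(0.0080+0.0000) + (1/10)(0.0170+0.0080) + (1/10)(0.0320+0.0170) + (1/10)(0.1110+0.0320) + (1/10)(0.2180+0.1110) + (1/10)(0.3260+0.2180) + (1/10)(0.4500+0.3260) + (1/10)(0.5770+0.4500) + (1/10)(0.7240+0.5770) + (1/10)(1.0000+0.7240)
  = 0.0008 + 0.0025 + 0.0049 + 0.0143 + 0.0329 + 0.0544 + 0.0776 + 0.1027 + 0.1301 + 0.1724 = 0.5926
G = 1 − 0.5926 = 0.4074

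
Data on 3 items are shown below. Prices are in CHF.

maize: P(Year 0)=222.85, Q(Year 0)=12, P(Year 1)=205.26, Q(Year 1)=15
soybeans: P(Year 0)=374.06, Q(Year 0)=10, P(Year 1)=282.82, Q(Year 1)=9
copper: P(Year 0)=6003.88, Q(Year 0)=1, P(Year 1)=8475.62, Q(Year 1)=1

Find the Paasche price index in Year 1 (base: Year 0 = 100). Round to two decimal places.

Paasche price index uses current-period quantities as weights.
ΣP(Year 1)·Q(Year 1) = 205.26×15 + 282.82×9 + 8475.62×1 = 3078.9 + 2545.38 + 8475.62 = 14099.9
ΣP(Year 0)·Q(Year 1) = 222.85×15 + 374.06×9 + 6003.88×1 = 3342.75 + 3366.54 + 6003.88 = 12713.17
Index = 14099.9 / 12713.17 × 100 = 110.9078

110.91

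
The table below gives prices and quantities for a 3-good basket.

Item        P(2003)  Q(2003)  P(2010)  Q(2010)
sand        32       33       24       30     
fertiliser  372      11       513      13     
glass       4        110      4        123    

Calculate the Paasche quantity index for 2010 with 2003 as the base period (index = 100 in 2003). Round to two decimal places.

Paasche quantity index uses current-period prices as weights.
ΣP(2010)·Q(2010) = 24×30 + 513×13 + 4×123 = 720 + 6669 + 492 = 7881
ΣP(2010)·Q(2003) = 24×33 + 513×11 + 4×110 = 792 + 5643 + 440 = 6875
Index = 7881 / 6875 × 100 = 114.6327

114.63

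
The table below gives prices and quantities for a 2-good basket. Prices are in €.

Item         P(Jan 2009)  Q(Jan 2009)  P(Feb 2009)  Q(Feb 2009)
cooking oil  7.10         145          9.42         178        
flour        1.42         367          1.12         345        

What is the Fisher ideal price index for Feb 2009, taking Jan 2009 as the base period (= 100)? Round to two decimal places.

Laspeyres component (base-period weights):
ΣP(Feb 2009)Q(Jan 2009) = 9.42×145 + 1.12×367 = 1365.9 + 411.04 = 1776.94
ΣP(Jan 2009)Q(Jan 2009) = 7.10×145 + 1.42×367 = 1029.5 + 521.14 = 1550.64
L = 1776.94 / 1550.64 × 100 = 114.5940
Paasche component (current-period weights):
ΣP(Feb 2009)Q(Feb 2009) = 9.42×178 + 1.12×345 = 1676.76 + 386.4 = 2063.16
ΣP(Jan 2009)Q(Feb 2009) = 7.10×178 + 1.42×345 = 1263.8 + 489.9 = 1753.7
P = 2063.16 / 1753.7 × 100 = 117.6461
Fisher = √(L × P) = √(114.5940 × 117.6461) = 116.1100

116.11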